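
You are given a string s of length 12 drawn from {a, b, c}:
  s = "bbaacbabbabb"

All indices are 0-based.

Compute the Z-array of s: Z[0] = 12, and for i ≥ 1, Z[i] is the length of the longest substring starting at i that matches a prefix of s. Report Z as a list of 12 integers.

[12, 1, 0, 0, 0, 1, 0, 3, 1, 0, 2, 1]

Z[0]=12
i=1: fresh scan; Z[1]=1 scan→box=[1,2)
i=2: fresh scan; Z[2]=0
i=3: fresh scan; Z[3]=0
i=4: fresh scan; Z[4]=0
i=5: fresh scan; Z[5]=1 scan→box=[5,6)
i=6: fresh scan; Z[6]=0
i=7: fresh scan; Z[7]=3 scan→box=[7,10)
i=8: min(r-i=2, Z[1]=1)=1; Z[8]=1
i=9: min(r-i=1, Z[2]=0)=0; Z[9]=0
i=10: fresh scan; Z[10]=2 scan→box=[10,12)
i=11: min(r-i=1, Z[1]=1)=1; Z[11]=1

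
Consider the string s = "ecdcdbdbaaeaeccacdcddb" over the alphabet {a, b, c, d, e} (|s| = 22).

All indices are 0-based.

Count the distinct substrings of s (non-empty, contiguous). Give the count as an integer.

rank→(start, suffix):
  0 → (8, 'aaeaeccacdcddb')
  1 → (15, 'acdcddb')
  2 → (9, 'aeaeccacdcddb')
  3 → (11, 'aeccacdcddb')
  4 → (21, 'b')
  5 → (7, 'baaeaeccacdcddb')
  6 → (5, 'bdbaaeaeccacdcddb')
  7 → (14, 'cacdcddb')
  8 → (13, 'ccacdcddb')
  9 → (3, 'cdbdbaaeaeccacdcddb')
  10 → (1, 'cdcdbdbaaeaeccacdcddb')
  11 → (16, 'cdcddb')
  12 → (18, 'cddb')
  13 → (20, 'db')
  14 → (6, 'dbaaeaeccacdcddb')
  15 → (4, 'dbdbaaeaeccacdcddb')
  16 → (2, 'dcdbdbaaeaeccacdcddb')
  17 → (17, 'dcddb')
  18 → (19, 'ddb')
  19 → (10, 'eaeccacdcddb')
  20 → (12, 'eccacdcddb')
  21 → (0, 'ecdcdbdbaaeaeccacdcddb')

SA = [8, 15, 9, 11, 21, 7, 5, 14, 13, 3, 1, 16, 18, 20, 6, 4, 2, 17, 19, 10, 12, 0]
i: (SA[i-1],SA[i]) lcp shared
  1: (8,15) 1 'a'
  2: (15,9) 1 'a'
  3: (9,11) 2 'ae'
  4: (11,21) 0 ''
  5: (21,7) 1 'b'
  6: (7,5) 1 'b'
  7: (5,14) 0 ''
  8: (14,13) 1 'c'
  9: (13,3) 1 'c'
  10: (3,1) 2 'cd'
  11: (1,16) 4 'cdcd'
  12: (16,18) 2 'cd'
  13: (18,20) 0 ''
  14: (20,6) 2 'db'
  15: (6,4) 2 'db'
  16: (4,2) 1 'd'
  17: (2,17) 3 'dcd'
  18: (17,19) 1 'd'
  19: (19,10) 0 ''
  20: (10,12) 1 'e'
  21: (12,0) 2 'ec'

n(n+1)/2 = 22·23/2 = 253
Σ LCP = 0 + 1 + 1 + 2 + 0 + 1 + 1 + 0 + 1 + 1 + 2 + 4 + 2 + 0 + 2 + 2 + 1 + 3 + 1 + 0 + 1 + 2 = 28
distinct = 253 − 28 = 225

225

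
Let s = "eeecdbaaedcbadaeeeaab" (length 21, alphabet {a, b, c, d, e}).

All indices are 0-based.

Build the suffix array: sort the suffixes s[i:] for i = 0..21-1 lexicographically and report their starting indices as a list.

rank | idx | suffix
   0 |  18 | aab
   1 |   6 | aaedcbadaeeeaab
   2 |  19 | ab
   3 |  12 | adaeeeaab
   4 |   7 | aedcbadaeeeaab
   5 |  14 | aeeeaab
   6 |  20 | b
   7 |   5 | baaedcbadaeeeaab
   8 |  11 | badaeeeaab
   9 |  10 | cbadaeeeaab
  10 |   3 | cdbaaedcbadaeeeaab
  11 |  13 | daeeeaab
  12 |   4 | dbaaedcbadaeeeaab
  13 |   9 | dcbadaeeeaab
  14 |  17 | eaab
  15 |   2 | ecdbaaedcbadaeeeaab
  16 |   8 | edcbadaeeeaab
  17 |  16 | eeaab
  18 |   1 | eecdbaaedcbadaeeeaab
  19 |  15 | eeeaab
  20 |   0 | eeecdbaaedcbadaeeeaab

[18, 6, 19, 12, 7, 14, 20, 5, 11, 10, 3, 13, 4, 9, 17, 2, 8, 16, 1, 15, 0]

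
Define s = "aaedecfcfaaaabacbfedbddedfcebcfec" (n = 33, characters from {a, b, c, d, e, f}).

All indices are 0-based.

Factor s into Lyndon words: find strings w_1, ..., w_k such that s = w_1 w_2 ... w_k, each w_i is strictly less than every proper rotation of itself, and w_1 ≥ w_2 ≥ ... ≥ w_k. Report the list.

emit factor 1: 'aaedecfcf' (i=0, period=9)
emit factor 2: 'aaaabacbfedbddedfcebcfec' (i=9, period=24)

["aaedecfcf", "aaaabacbfedbddedfcebcfec"]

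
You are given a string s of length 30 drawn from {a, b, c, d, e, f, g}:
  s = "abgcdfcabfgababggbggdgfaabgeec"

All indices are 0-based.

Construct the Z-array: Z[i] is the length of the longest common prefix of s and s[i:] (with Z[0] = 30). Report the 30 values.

[30, 0, 0, 0, 0, 0, 0, 2, 0, 0, 0, 2, 0, 3, 0, 0, 0, 0, 0, 0, 0, 0, 0, 1, 3, 0, 0, 0, 0, 0]

Z[0]=30
i=1: outside box; Z[1]=0
i=2: outside box; Z[2]=0
i=3: outside box; Z[3]=0
i=4: outside box; Z[4]=0
i=5: outside box; Z[5]=0
i=6: outside box; Z[6]=0
i=7: outside box; Z[7]=2 scan→box=[7,9)
i=8: min(r-i=1, Z[1]=0)=0; Z[8]=0
i=9: outside box; Z[9]=0
i=10: outside box; Z[10]=0
i=11: outside box; Z[11]=2 scan→box=[11,13)
i=12: min(r-i=1, Z[1]=0)=0; Z[12]=0
i=13: outside box; Z[13]=3 scan→box=[13,16)
i=14: min(r-i=2, Z[1]=0)=0; Z[14]=0
i=15: min(r-i=1, Z[2]=0)=0; Z[15]=0
i=16: outside box; Z[16]=0
i=17: outside box; Z[17]=0
i=18: outside box; Z[18]=0
i=19: outside box; Z[19]=0
i=20: outside box; Z[20]=0
i=21: outside box; Z[21]=0
i=22: outside box; Z[22]=0
i=23: outside box; Z[23]=1 scan→box=[23,24)
i=24: outside box; Z[24]=3 scan→box=[24,27)
i=25: min(r-i=2, Z[1]=0)=0; Z[25]=0
i=26: min(r-i=1, Z[2]=0)=0; Z[26]=0
i=27: outside box; Z[27]=0
i=28: outside box; Z[28]=0
i=29: outside box; Z[29]=0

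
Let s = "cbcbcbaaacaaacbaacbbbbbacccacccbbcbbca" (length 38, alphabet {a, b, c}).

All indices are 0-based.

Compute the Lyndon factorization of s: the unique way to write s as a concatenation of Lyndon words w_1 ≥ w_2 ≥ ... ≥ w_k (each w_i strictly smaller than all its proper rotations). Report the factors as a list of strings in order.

["c", "bc", "bc", "b", "aaacaaacbaacbbbbbacccacccbbcbbc", "a"]

emit factor 1: 'c' (i=0, period=1)
emit factor 2: 'bc' (i=1, period=2)
emit factor 3: 'bc' (i=3, period=2)
emit factor 4: 'b' (i=5, period=1)
emit factor 5: 'aaacaaacbaacbbbbbacccacccbbcbbc' (i=6, period=31)
emit factor 6: 'a' (i=37, period=1)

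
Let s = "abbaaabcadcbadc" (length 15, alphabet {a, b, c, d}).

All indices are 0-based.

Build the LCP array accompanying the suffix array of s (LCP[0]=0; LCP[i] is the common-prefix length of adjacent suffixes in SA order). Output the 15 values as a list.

rank→(start, suffix):
  0 → (3, 'aaabcadcbadc')
  1 → (4, 'aabcadcbadc')
  2 → (0, 'abbaaabcadcbadc')
  3 → (5, 'abcadcbadc')
  4 → (12, 'adc')
  5 → (8, 'adcbadc')
  6 → (2, 'baaabcadcbadc')
  7 → (11, 'badc')
  8 → (1, 'bbaaabcadcbadc')
  9 → (6, 'bcadcbadc')
  10 → (14, 'c')
  11 → (7, 'cadcbadc')
  12 → (10, 'cbadc')
  13 → (13, 'dc')
  14 → (9, 'dcbadc')

SA = [3, 4, 0, 5, 12, 8, 2, 11, 1, 6, 14, 7, 10, 13, 9]
rank  pair      lcp
   1  s[3:],s[4:]  2  'aa'
   2  s[4:],s[0:]  1  'a'
   3  s[0:],s[5:]  2  'ab'
   4  s[5:],s[12:]  1  'a'
   5  s[12:],s[8:]  3  'adc'
   6  s[8:],s[2:]  0  ''
   7  s[2:],s[11:]  2  'ba'
   8  s[11:],s[1:]  1  'b'
   9  s[1:],s[6:]  1  'b'
  10  s[6:],s[14:]  0  ''
  11  s[14:],s[7:]  1  'c'
  12  s[7:],s[10:]  1  'c'
  13  s[10:],s[13:]  0  ''
  14  s[13:],s[9:]  2  'dc'

[0, 2, 1, 2, 1, 3, 0, 2, 1, 1, 0, 1, 1, 0, 2]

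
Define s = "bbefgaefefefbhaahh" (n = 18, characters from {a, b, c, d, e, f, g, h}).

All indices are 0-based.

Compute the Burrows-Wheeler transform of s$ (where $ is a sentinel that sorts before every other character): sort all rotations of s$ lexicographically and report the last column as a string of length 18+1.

hhga$bfffabeeeefhba

rank  rotation             last
    0  $bbefgaefefefbhaahh  h
    1  aahh$bbefgaefefefbh  h
    2  aefefefbhaahh$bbefg  g
    3  ahh$bbefgaefefefbha  a
    4  bbefgaefefefbhaahh$  $
    5  befgaefefefbhaahh$b  b
    6  bhaahh$bbefgaefefef  f
    7  efbhaahh$bbefgaefef  f
    8  efefbhaahh$bbefgaef  f
    9  efefefbhaahh$bbefga  a
   10  efgaefefefbhaahh$bb  b
   11  fbhaahh$bbefgaefefe  e
   12  fefbhaahh$bbefgaefe  e
   13  fefefbhaahh$bbefgae  e
   14  fgaefefefbhaahh$bbe  e
   15  gaefefefbhaahh$bbef  f
   16  h$bbefgaefefefbhaah  h
   17  haahh$bbefgaefefefb  b
   18  hh$bbefgaefefefbhaa  a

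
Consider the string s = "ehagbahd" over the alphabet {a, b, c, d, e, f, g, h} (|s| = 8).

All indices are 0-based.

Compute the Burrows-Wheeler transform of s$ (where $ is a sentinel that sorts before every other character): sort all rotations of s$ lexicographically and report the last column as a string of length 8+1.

dhbgh$aea

rank  rotation   last
    0  $ehagbahd  d
    1  agbahd$eh  h
    2  ahd$ehagb  b
    3  bahd$ehag  g
    4  d$ehagbah  h
    5  ehagbahd$  $
    6  gbahd$eha  a
    7  hagbahd$e  e
    8  hd$ehagba  a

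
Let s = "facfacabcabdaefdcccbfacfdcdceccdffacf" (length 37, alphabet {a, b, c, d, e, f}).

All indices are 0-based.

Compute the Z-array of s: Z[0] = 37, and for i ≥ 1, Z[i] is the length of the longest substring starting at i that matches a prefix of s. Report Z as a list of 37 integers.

[37, 0, 0, 3, 0, 0, 0, 0, 0, 0, 0, 0, 0, 0, 1, 0, 0, 0, 0, 0, 4, 0, 0, 1, 0, 0, 0, 0, 0, 0, 0, 0, 1, 4, 0, 0, 1]

Z[0]=37
i=1: i≥r, start 0; Z[1]=0
i=2: i≥r, start 0; Z[2]=0
i=3: i≥r, start 0; Z[3]=3 extend→box=[3,6)
i=4: min(r-i=2, Z[1]=0)=0; Z[4]=0
i=5: min(r-i=1, Z[2]=0)=0; Z[5]=0
i=6: i≥r, start 0; Z[6]=0
i=7: i≥r, start 0; Z[7]=0
i=8: i≥r, start 0; Z[8]=0
i=9: i≥r, start 0; Z[9]=0
i=10: i≥r, start 0; Z[10]=0
i=11: i≥r, start 0; Z[11]=0
i=12: i≥r, start 0; Z[12]=0
i=13: i≥r, start 0; Z[13]=0
i=14: i≥r, start 0; Z[14]=1 extend→box=[14,15)
i=15: i≥r, start 0; Z[15]=0
i=16: i≥r, start 0; Z[16]=0
i=17: i≥r, start 0; Z[17]=0
i=18: i≥r, start 0; Z[18]=0
i=19: i≥r, start 0; Z[19]=0
i=20: i≥r, start 0; Z[20]=4 extend→box=[20,24)
i=21: min(r-i=3, Z[1]=0)=0; Z[21]=0
i=22: min(r-i=2, Z[2]=0)=0; Z[22]=0
i=23: min(r-i=1, Z[3]=3)=1; Z[23]=1
i=24: i≥r, start 0; Z[24]=0
i=25: i≥r, start 0; Z[25]=0
i=26: i≥r, start 0; Z[26]=0
i=27: i≥r, start 0; Z[27]=0
i=28: i≥r, start 0; Z[28]=0
i=29: i≥r, start 0; Z[29]=0
i=30: i≥r, start 0; Z[30]=0
i=31: i≥r, start 0; Z[31]=0
i=32: i≥r, start 0; Z[32]=1 extend→box=[32,33)
i=33: i≥r, start 0; Z[33]=4 extend→box=[33,37)
i=34: min(r-i=3, Z[1]=0)=0; Z[34]=0
i=35: min(r-i=2, Z[2]=0)=0; Z[35]=0
i=36: min(r-i=1, Z[3]=3)=1; Z[36]=1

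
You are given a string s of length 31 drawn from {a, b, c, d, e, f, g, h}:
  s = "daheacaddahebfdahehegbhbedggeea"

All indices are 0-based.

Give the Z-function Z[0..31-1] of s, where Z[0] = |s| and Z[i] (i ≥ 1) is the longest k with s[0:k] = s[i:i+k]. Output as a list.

Z[0]=31
i=1: i≥r, start 0; Z[1]=0
i=2: i≥r, start 0; Z[2]=0
i=3: i≥r, start 0; Z[3]=0
i=4: i≥r, start 0; Z[4]=0
i=5: i≥r, start 0; Z[5]=0
i=6: i≥r, start 0; Z[6]=0
i=7: i≥r, start 0; Z[7]=1 scan→box=[7,8)
i=8: i≥r, start 0; Z[8]=4 scan→box=[8,12)
i=9: min(r-i=3, Z[1]=0)=0; Z[9]=0
i=10: min(r-i=2, Z[2]=0)=0; Z[10]=0
i=11: min(r-i=1, Z[3]=0)=0; Z[11]=0
i=12: i≥r, start 0; Z[12]=0
i=13: i≥r, start 0; Z[13]=0
i=14: i≥r, start 0; Z[14]=4 scan→box=[14,18)
i=15: min(r-i=3, Z[1]=0)=0; Z[15]=0
i=16: min(r-i=2, Z[2]=0)=0; Z[16]=0
i=17: min(r-i=1, Z[3]=0)=0; Z[17]=0
i=18: i≥r, start 0; Z[18]=0
i=19: i≥r, start 0; Z[19]=0
i=20: i≥r, start 0; Z[20]=0
i=21: i≥r, start 0; Z[21]=0
i=22: i≥r, start 0; Z[22]=0
i=23: i≥r, start 0; Z[23]=0
i=24: i≥r, start 0; Z[24]=0
i=25: i≥r, start 0; Z[25]=1 scan→box=[25,26)
i=26: i≥r, start 0; Z[26]=0
i=27: i≥r, start 0; Z[27]=0
i=28: i≥r, start 0; Z[28]=0
i=29: i≥r, start 0; Z[29]=0
i=30: i≥r, start 0; Z[30]=0

[31, 0, 0, 0, 0, 0, 0, 1, 4, 0, 0, 0, 0, 0, 4, 0, 0, 0, 0, 0, 0, 0, 0, 0, 0, 1, 0, 0, 0, 0, 0]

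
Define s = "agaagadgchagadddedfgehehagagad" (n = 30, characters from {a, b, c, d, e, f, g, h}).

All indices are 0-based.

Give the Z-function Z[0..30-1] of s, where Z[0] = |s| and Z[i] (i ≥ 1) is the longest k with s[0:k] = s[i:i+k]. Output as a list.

[30, 0, 1, 3, 0, 1, 0, 0, 0, 0, 3, 0, 1, 0, 0, 0, 0, 0, 0, 0, 0, 0, 0, 0, 3, 0, 3, 0, 1, 0]

Z[0]=30
i=1: fresh scan; Z[1]=0
i=2: fresh scan; Z[2]=1 grow→box=[2,3)
i=3: fresh scan; Z[3]=3 grow→box=[3,6)
i=4: min(r-i=2, Z[1]=0)=0; Z[4]=0
i=5: min(r-i=1, Z[2]=1)=1; Z[5]=1
i=6: fresh scan; Z[6]=0
i=7: fresh scan; Z[7]=0
i=8: fresh scan; Z[8]=0
i=9: fresh scan; Z[9]=0
i=10: fresh scan; Z[10]=3 grow→box=[10,13)
i=11: min(r-i=2, Z[1]=0)=0; Z[11]=0
i=12: min(r-i=1, Z[2]=1)=1; Z[12]=1
i=13: fresh scan; Z[13]=0
i=14: fresh scan; Z[14]=0
i=15: fresh scan; Z[15]=0
i=16: fresh scan; Z[16]=0
i=17: fresh scan; Z[17]=0
i=18: fresh scan; Z[18]=0
i=19: fresh scan; Z[19]=0
i=20: fresh scan; Z[20]=0
i=21: fresh scan; Z[21]=0
i=22: fresh scan; Z[22]=0
i=23: fresh scan; Z[23]=0
i=24: fresh scan; Z[24]=3 grow→box=[24,27)
i=25: min(r-i=2, Z[1]=0)=0; Z[25]=0
i=26: min(r-i=1, Z[2]=1)=1; Z[26]=3 grow→box=[26,29)
i=27: min(r-i=2, Z[1]=0)=0; Z[27]=0
i=28: min(r-i=1, Z[2]=1)=1; Z[28]=1
i=29: fresh scan; Z[29]=0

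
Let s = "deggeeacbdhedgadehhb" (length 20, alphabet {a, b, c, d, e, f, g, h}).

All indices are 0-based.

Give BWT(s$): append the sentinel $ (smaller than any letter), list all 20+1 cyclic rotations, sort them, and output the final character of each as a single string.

rank  rotation               last
    0  $deggeeacbdhedgadehhb  b
    1  acbdhedgadehhb$deggee  e
    2  adehhb$deggeeacbdhedg  g
    3  b$deggeeacbdhedgadehh  h
    4  bdhedgadehhb$deggeeac  c
    5  cbdhedgadehhb$deggeea  a
    6  deggeeacbdhedgadehhb$  $
    7  dehhb$deggeeacbdhedga  a
    8  dgadehhb$deggeeacbdhe  e
    9  dhedgadehhb$deggeeacb  b
   10  eacbdhedgadehhb$degge  e
   11  edgadehhb$deggeeacbdh  h
   12  eeacbdhedgadehhb$degg  g
   13  eggeeacbdhedgadehhb$d  d
   14  ehhb$deggeeacbdhedgad  d
   15  gadehhb$deggeeacbdhed  d
   16  geeacbdhedgadehhb$deg  g
   17  ggeeacbdhedgadehhb$de  e
   18  hb$deggeeacbdhedgadeh  h
   19  hedgadehhb$deggeeacbd  d
   20  hhb$deggeeacbdhedgade  e

beghca$aebehgdddgehde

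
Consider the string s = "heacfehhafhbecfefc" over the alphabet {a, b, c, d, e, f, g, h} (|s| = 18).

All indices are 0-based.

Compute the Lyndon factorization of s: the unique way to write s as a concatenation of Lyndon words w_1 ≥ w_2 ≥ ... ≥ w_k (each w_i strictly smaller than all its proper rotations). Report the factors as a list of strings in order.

["h", "e", "acfehhafhbecfefc"]

emit factor 1: 'h' (i=0, period=1)
emit factor 2: 'e' (i=1, period=1)
emit factor 3: 'acfehhafhbecfefc' (i=2, period=16)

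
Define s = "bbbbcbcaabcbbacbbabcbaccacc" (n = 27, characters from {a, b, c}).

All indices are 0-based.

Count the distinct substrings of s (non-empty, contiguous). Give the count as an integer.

rank | idx | suffix
   0 |   7 | aabcbbacbbabcbaccacc
   1 |  17 | abcbaccacc
   2 |   8 | abcbbacbbabcbaccacc
   3 |  13 | acbbabcbaccacc
   4 |  24 | acc
   5 |  21 | accacc
   6 |  16 | babcbaccacc
   7 |  12 | bacbbabcbaccacc
   8 |  20 | baccacc
   9 |  15 | bbabcbaccacc
  10 |  11 | bbacbbabcbaccacc
  11 |   0 | bbbbcbcaabcbbacbbabcbaccacc
  12 |   1 | bbbcbcaabcbbacbbabcbaccacc
  13 |   2 | bbcbcaabcbbacbbabcbaccacc
  14 |   5 | bcaabcbbacbbabcbaccacc
  15 |  18 | bcbaccacc
  16 |   9 | bcbbacbbabcbaccacc
  17 |   3 | bcbcaabcbbacbbabcbaccacc
  18 |  26 | c
  19 |   6 | caabcbbacbbabcbaccacc
  20 |  23 | cacc
  21 |  19 | cbaccacc
  22 |  14 | cbbabcbaccacc
  23 |  10 | cbbacbbabcbaccacc
  24 |   4 | cbcaabcbbacbbabcbaccacc
  25 |  25 | cc
  26 |  22 | ccacc

SA = [7, 17, 8, 13, 24, 21, 16, 12, 20, 15, 11, 0, 1, 2, 5, 18, 9, 3, 26, 6, 23, 19, 14, 10, 4, 25, 22]
i: (SA[i-1],SA[i]) lcp shared
  1: (7,17) 1 'a'
  2: (17,8) 4 'abcb'
  3: (8,13) 1 'a'
  4: (13,24) 2 'ac'
  5: (24,21) 3 'acc'
  6: (21,16) 0 ''
  7: (16,12) 2 'ba'
  8: (12,20) 3 'bac'
  9: (20,15) 1 'b'
  10: (15,11) 3 'bba'
  11: (11,0) 2 'bb'
  12: (0,1) 3 'bbb'
  13: (1,2) 2 'bb'
  14: (2,5) 1 'b'
  15: (5,18) 2 'bc'
  16: (18,9) 3 'bcb'
  17: (9,3) 3 'bcb'
  18: (3,26) 0 ''
  19: (26,6) 1 'c'
  20: (6,23) 2 'ca'
  21: (23,19) 1 'c'
  22: (19,14) 2 'cb'
  23: (14,10) 4 'cbba'
  24: (10,4) 2 'cb'
  25: (4,25) 1 'c'
  26: (25,22) 2 'cc'

n(n+1)/2 = 27·28/2 = 378
Σ LCP = 0 + 1 + 4 + 1 + 2 + 3 + 0 + 2 + 3 + 1 + 3 + 2 + 3 + 2 + 1 + 2 + 3 + 3 + 0 + 1 + 2 + 1 + 2 + 4 + 2 + 1 + 2 = 51
distinct = 378 − 51 = 327

327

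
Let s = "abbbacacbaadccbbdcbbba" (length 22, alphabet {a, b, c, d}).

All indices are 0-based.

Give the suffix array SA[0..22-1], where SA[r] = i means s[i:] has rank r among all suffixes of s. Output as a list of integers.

sorted suffixes:
  #0 SA[0]=21  'a'
  #1 SA[1]=9  'aadccbbdcbbba'
  #2 SA[2]=0  'abbbacacbaadccbbdcbbba'
  #3 SA[3]=4  'acacbaadccbbdcbbba'
  #4 SA[4]=6  'acbaadccbbdcbbba'
  #5 SA[5]=10  'adccbbdcbbba'
  #6 SA[6]=20  'ba'
  #7 SA[7]=8  'baadccbbdcbbba'
  #8 SA[8]=3  'bacacbaadccbbdcbbba'
  #9 SA[9]=19  'bba'
  #10 SA[10]=2  'bbacacbaadccbbdcbbba'
  #11 SA[11]=18  'bbba'
  #12 SA[12]=1  'bbbacacbaadccbbdcbbba'
  #13 SA[13]=14  'bbdcbbba'
  #14 SA[14]=15  'bdcbbba'
  #15 SA[15]=5  'cacbaadccbbdcbbba'
  #16 SA[16]=7  'cbaadccbbdcbbba'
  #17 SA[17]=17  'cbbba'
  #18 SA[18]=13  'cbbdcbbba'
  #19 SA[19]=12  'ccbbdcbbba'
  #20 SA[20]=16  'dcbbba'
  #21 SA[21]=11  'dccbbdcbbba'

[21, 9, 0, 4, 6, 10, 20, 8, 3, 19, 2, 18, 1, 14, 15, 5, 7, 17, 13, 12, 16, 11]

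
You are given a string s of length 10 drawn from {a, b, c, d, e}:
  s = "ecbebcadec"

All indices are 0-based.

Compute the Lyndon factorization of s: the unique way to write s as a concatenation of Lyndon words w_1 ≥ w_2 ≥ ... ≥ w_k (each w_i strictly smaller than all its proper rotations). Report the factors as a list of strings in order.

["e", "c", "be", "bc", "adec"]

emit factor 1: 'e' (i=0, period=1)
emit factor 2: 'c' (i=1, period=1)
emit factor 3: 'be' (i=2, period=2)
emit factor 4: 'bc' (i=4, period=2)
emit factor 5: 'adec' (i=6, period=4)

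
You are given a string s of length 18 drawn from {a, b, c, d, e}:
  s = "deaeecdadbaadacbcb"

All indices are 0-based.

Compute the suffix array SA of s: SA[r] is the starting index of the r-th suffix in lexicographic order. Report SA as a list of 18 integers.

[10, 13, 11, 7, 2, 17, 9, 15, 16, 14, 5, 12, 6, 8, 0, 1, 4, 3]

sorted suffixes:
  #0 SA[0]=10  'aadacbcb'
  #1 SA[1]=13  'acbcb'
  #2 SA[2]=11  'adacbcb'
  #3 SA[3]=7  'adbaadacbcb'
  #4 SA[4]=2  'aeecdadbaadacbcb'
  #5 SA[5]=17  'b'
  #6 SA[6]=9  'baadacbcb'
  #7 SA[7]=15  'bcb'
  #8 SA[8]=16  'cb'
  #9 SA[9]=14  'cbcb'
  #10 SA[10]=5  'cdadbaadacbcb'
  #11 SA[11]=12  'dacbcb'
  #12 SA[12]=6  'dadbaadacbcb'
  #13 SA[13]=8  'dbaadacbcb'
  #14 SA[14]=0  'deaeecdadbaadacbcb'
  #15 SA[15]=1  'eaeecdadbaadacbcb'
  #16 SA[16]=4  'ecdadbaadacbcb'
  #17 SA[17]=3  'eecdadbaadacbcb'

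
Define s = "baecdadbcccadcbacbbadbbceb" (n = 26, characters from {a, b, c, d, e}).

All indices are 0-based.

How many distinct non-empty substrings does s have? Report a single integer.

sorted suffixes:
  #0 SA[0]=15  'acbbadbbceb'
  #1 SA[1]=19  'adbbceb'
  #2 SA[2]=5  'adbcccadcbacbbadbbceb'
  #3 SA[3]=11  'adcbacbbadbbceb'
  #4 SA[4]=1  'aecdadbcccadcbacbbadbbceb'
  #5 SA[5]=25  'b'
  #6 SA[6]=14  'bacbbadbbceb'
  #7 SA[7]=18  'badbbceb'
  #8 SA[8]=0  'baecdadbcccadcbacbbadbbceb'
  #9 SA[9]=17  'bbadbbceb'
  #10 SA[10]=21  'bbceb'
  #11 SA[11]=7  'bcccadcbacbbadbbceb'
  #12 SA[12]=22  'bceb'
  #13 SA[13]=10  'cadcbacbbadbbceb'
  #14 SA[14]=13  'cbacbbadbbceb'
  #15 SA[15]=16  'cbbadbbceb'
  #16 SA[16]=9  'ccadcbacbbadbbceb'
  #17 SA[17]=8  'cccadcbacbbadbbceb'
  #18 SA[18]=3  'cdadbcccadcbacbbadbbceb'
  #19 SA[19]=23  'ceb'
  #20 SA[20]=4  'dadbcccadcbacbbadbbceb'
  #21 SA[21]=20  'dbbceb'
  #22 SA[22]=6  'dbcccadcbacbbadbbceb'
  #23 SA[23]=12  'dcbacbbadbbceb'
  #24 SA[24]=24  'eb'
  #25 SA[25]=2  'ecdadbcccadcbacbbadbbceb'

SA = [15, 19, 5, 11, 1, 25, 14, 18, 0, 17, 21, 7, 22, 10, 13, 16, 9, 8, 3, 23, 4, 20, 6, 12, 24, 2]
[i] adj suffixes → lcp
  [1] 15/19 → 1 ('a')
  [2] 19/5 → 3 ('adb')
  [3] 5/11 → 2 ('ad')
  [4] 11/1 → 1 ('a')
  [5] 1/25 → 0 ('')
  [6] 25/14 → 1 ('b')
  [7] 14/18 → 2 ('ba')
  [8] 18/0 → 2 ('ba')
  [9] 0/17 → 1 ('b')
  [10] 17/21 → 2 ('bb')
  [11] 21/7 → 1 ('b')
  [12] 7/22 → 2 ('bc')
  [13] 22/10 → 0 ('')
  [14] 10/13 → 1 ('c')
  [15] 13/16 → 2 ('cb')
  [16] 16/9 → 1 ('c')
  [17] 9/8 → 2 ('cc')
  [18] 8/3 → 1 ('c')
  [19] 3/23 → 1 ('c')
  [20] 23/4 → 0 ('')
  [21] 4/20 → 1 ('d')
  [22] 20/6 → 2 ('db')
  [23] 6/12 → 1 ('d')
  [24] 12/24 → 0 ('')
  [25] 24/2 → 1 ('e')

n(n+1)/2 = 26·27/2 = 351
Σ LCP = 0 + 1 + 3 + 2 + 1 + 0 + 1 + 2 + 2 + 1 + 2 + 1 + 2 + 0 + 1 + 2 + 1 + 2 + 1 + 1 + 0 + 1 + 2 + 1 + 0 + 1 = 31
distinct = 351 − 31 = 320

320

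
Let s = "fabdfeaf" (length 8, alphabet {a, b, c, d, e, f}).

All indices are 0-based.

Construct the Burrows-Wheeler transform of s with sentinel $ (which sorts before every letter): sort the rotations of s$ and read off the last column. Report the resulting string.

ffeabfa$d

rank  rotation   last
    0  $fabdfeaf  f
    1  abdfeaf$f  f
    2  af$fabdfe  e
    3  bdfeaf$fa  a
    4  dfeaf$fab  b
    5  eaf$fabdf  f
    6  f$fabdfea  a
    7  fabdfeaf$  $
    8  feaf$fabd  d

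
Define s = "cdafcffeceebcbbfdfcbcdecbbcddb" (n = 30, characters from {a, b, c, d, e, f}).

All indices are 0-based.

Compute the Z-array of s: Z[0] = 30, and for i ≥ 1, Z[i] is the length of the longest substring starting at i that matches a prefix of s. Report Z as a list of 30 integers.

Z[0]=30
i=1: i≥r, start 0; Z[1]=0
i=2: i≥r, start 0; Z[2]=0
i=3: i≥r, start 0; Z[3]=0
i=4: i≥r, start 0; Z[4]=1 grow→box=[4,5)
i=5: i≥r, start 0; Z[5]=0
i=6: i≥r, start 0; Z[6]=0
i=7: i≥r, start 0; Z[7]=0
i=8: i≥r, start 0; Z[8]=1 grow→box=[8,9)
i=9: i≥r, start 0; Z[9]=0
i=10: i≥r, start 0; Z[10]=0
i=11: i≥r, start 0; Z[11]=0
i=12: i≥r, start 0; Z[12]=1 grow→box=[12,13)
i=13: i≥r, start 0; Z[13]=0
i=14: i≥r, start 0; Z[14]=0
i=15: i≥r, start 0; Z[15]=0
i=16: i≥r, start 0; Z[16]=0
i=17: i≥r, start 0; Z[17]=0
i=18: i≥r, start 0; Z[18]=1 grow→box=[18,19)
i=19: i≥r, start 0; Z[19]=0
i=20: i≥r, start 0; Z[20]=2 grow→box=[20,22)
i=21: min(r-i=1, Z[1]=0)=0; Z[21]=0
i=22: i≥r, start 0; Z[22]=0
i=23: i≥r, start 0; Z[23]=1 grow→box=[23,24)
i=24: i≥r, start 0; Z[24]=0
i=25: i≥r, start 0; Z[25]=0
i=26: i≥r, start 0; Z[26]=2 grow→box=[26,28)
i=27: min(r-i=1, Z[1]=0)=0; Z[27]=0
i=28: i≥r, start 0; Z[28]=0
i=29: i≥r, start 0; Z[29]=0

[30, 0, 0, 0, 1, 0, 0, 0, 1, 0, 0, 0, 1, 0, 0, 0, 0, 0, 1, 0, 2, 0, 0, 1, 0, 0, 2, 0, 0, 0]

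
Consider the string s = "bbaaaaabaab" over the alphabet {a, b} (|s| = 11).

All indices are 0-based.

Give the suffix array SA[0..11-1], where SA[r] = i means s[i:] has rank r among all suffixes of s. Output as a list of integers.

[2, 3, 4, 8, 5, 9, 6, 10, 1, 7, 0]

rank→(start, suffix):
  0 → (2, 'aaaaabaab')
  1 → (3, 'aaaabaab')
  2 → (4, 'aaabaab')
  3 → (8, 'aab')
  4 → (5, 'aabaab')
  5 → (9, 'ab')
  6 → (6, 'abaab')
  7 → (10, 'b')
  8 → (1, 'baaaaabaab')
  9 → (7, 'baab')
  10 → (0, 'bbaaaaabaab')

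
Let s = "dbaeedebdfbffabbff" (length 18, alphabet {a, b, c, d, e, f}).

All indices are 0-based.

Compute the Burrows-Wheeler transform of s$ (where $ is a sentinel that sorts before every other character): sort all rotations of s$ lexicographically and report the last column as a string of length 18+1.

rank  rotation             last
    0  $dbaeedebdfbffabbff  f
    1  abbff$dbaeedebdfbff  f
    2  aeedebdfbffabbff$db  b
    3  baeedebdfbffabbff$d  d
    4  bbff$dbaeedebdfbffa  a
    5  bdfbffabbff$dbaeede  e
    6  bff$dbaeedebdfbffab  b
    7  bffabbff$dbaeedebdf  f
    8  dbaeedebdfbffabbff$  $
    9  debdfbffabbff$dbaee  e
   10  dfbffabbff$dbaeedeb  b
   11  ebdfbffabbff$dbaeed  d
   12  edebdfbffabbff$dbae  e
   13  eedebdfbffabbff$dba  a
   14  f$dbaeedebdfbffabbf  f
   15  fabbff$dbaeedebdfbf  f
   16  fbffabbff$dbaeedebd  d
   17  ff$dbaeedebdfbffabb  b
   18  ffabbff$dbaeedebdfb  b

ffbdaebf$ebdeaffdbb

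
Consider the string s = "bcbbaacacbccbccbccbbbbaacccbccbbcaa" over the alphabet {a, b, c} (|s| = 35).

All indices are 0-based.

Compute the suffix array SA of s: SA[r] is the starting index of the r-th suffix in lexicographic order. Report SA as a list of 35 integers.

[34, 33, 4, 22, 5, 7, 23, 3, 21, 2, 20, 19, 18, 30, 31, 0, 15, 27, 12, 9, 32, 6, 1, 17, 29, 14, 26, 11, 8, 16, 28, 13, 25, 10, 24]

rank→(start, suffix):
  0 → (34, 'a')
  1 → (33, 'aa')
  2 → (4, 'aacacbccbccbccbbbbaacccbccbbcaa')
  3 → (22, 'aacccbccbbcaa')
  4 → (5, 'acacbccbccbccbbbbaacccbccbbcaa')
  5 → (7, 'acbccbccbccbbbbaacccbccbbcaa')
  6 → (23, 'acccbccbbcaa')
  7 → (3, 'baacacbccbccbccbbbbaacccbccbbcaa')
  8 → (21, 'baacccbccbbcaa')
  9 → (2, 'bbaacacbccbccbccbbbbaacccbccbbcaa')
  10 → (20, 'bbaacccbccbbcaa')
  11 → (19, 'bbbaacccbccbbcaa')
  12 → (18, 'bbbbaacccbccbbcaa')
  13 → (30, 'bbcaa')
  14 → (31, 'bcaa')
  15 → (0, 'bcbbaacacbccbccbccbbbbaacccbccbbcaa')
  16 → (15, 'bccbbbbaacccbccbbcaa')
  17 → (27, 'bccbbcaa')
  18 → (12, 'bccbccbbbbaacccbccbbcaa')
  19 → (9, 'bccbccbccbbbbaacccbccbbcaa')
  20 → (32, 'caa')
  21 → (6, 'cacbccbccbccbbbbaacccbccbbcaa')
  22 → (1, 'cbbaacacbccbccbccbbbbaacccbccbbcaa')
  23 → (17, 'cbbbbaacccbccbbcaa')
  24 → (29, 'cbbcaa')
  25 → (14, 'cbccbbbbaacccbccbbcaa')
  26 → (26, 'cbccbbcaa')
  27 → (11, 'cbccbccbbbbaacccbccbbcaa')
  28 → (8, 'cbccbccbccbbbbaacccbccbbcaa')
  29 → (16, 'ccbbbbaacccbccbbcaa')
  30 → (28, 'ccbbcaa')
  31 → (13, 'ccbccbbbbaacccbccbbcaa')
  32 → (25, 'ccbccbbcaa')
  33 → (10, 'ccbccbccbbbbaacccbccbbcaa')
  34 → (24, 'cccbccbbcaa')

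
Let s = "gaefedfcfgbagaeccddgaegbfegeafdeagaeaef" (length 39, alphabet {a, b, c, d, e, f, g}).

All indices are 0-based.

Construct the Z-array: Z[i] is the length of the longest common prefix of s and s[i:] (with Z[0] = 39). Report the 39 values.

[39, 0, 0, 0, 0, 0, 0, 0, 0, 1, 0, 0, 3, 0, 0, 0, 0, 0, 0, 3, 0, 0, 1, 0, 0, 0, 1, 0, 0, 0, 0, 0, 0, 3, 0, 0, 0, 0, 0]

Z[0]=39
i=1: outside box; Z[1]=0
i=2: outside box; Z[2]=0
i=3: outside box; Z[3]=0
i=4: outside box; Z[4]=0
i=5: outside box; Z[5]=0
i=6: outside box; Z[6]=0
i=7: outside box; Z[7]=0
i=8: outside box; Z[8]=0
i=9: outside box; Z[9]=1 extend→box=[9,10)
i=10: outside box; Z[10]=0
i=11: outside box; Z[11]=0
i=12: outside box; Z[12]=3 extend→box=[12,15)
i=13: min(r-i=2, Z[1]=0)=0; Z[13]=0
i=14: min(r-i=1, Z[2]=0)=0; Z[14]=0
i=15: outside box; Z[15]=0
i=16: outside box; Z[16]=0
i=17: outside box; Z[17]=0
i=18: outside box; Z[18]=0
i=19: outside box; Z[19]=3 extend→box=[19,22)
i=20: min(r-i=2, Z[1]=0)=0; Z[20]=0
i=21: min(r-i=1, Z[2]=0)=0; Z[21]=0
i=22: outside box; Z[22]=1 extend→box=[22,23)
i=23: outside box; Z[23]=0
i=24: outside box; Z[24]=0
i=25: outside box; Z[25]=0
i=26: outside box; Z[26]=1 extend→box=[26,27)
i=27: outside box; Z[27]=0
i=28: outside box; Z[28]=0
i=29: outside box; Z[29]=0
i=30: outside box; Z[30]=0
i=31: outside box; Z[31]=0
i=32: outside box; Z[32]=0
i=33: outside box; Z[33]=3 extend→box=[33,36)
i=34: min(r-i=2, Z[1]=0)=0; Z[34]=0
i=35: min(r-i=1, Z[2]=0)=0; Z[35]=0
i=36: outside box; Z[36]=0
i=37: outside box; Z[37]=0
i=38: outside box; Z[38]=0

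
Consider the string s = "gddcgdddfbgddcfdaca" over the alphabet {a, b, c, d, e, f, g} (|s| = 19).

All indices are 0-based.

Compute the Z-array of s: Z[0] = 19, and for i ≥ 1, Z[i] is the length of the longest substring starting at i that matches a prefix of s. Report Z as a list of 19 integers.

[19, 0, 0, 0, 3, 0, 0, 0, 0, 0, 4, 0, 0, 0, 0, 0, 0, 0, 0]

Z[0]=19
i=1: fresh scan; Z[1]=0
i=2: fresh scan; Z[2]=0
i=3: fresh scan; Z[3]=0
i=4: fresh scan; Z[4]=3 extend→box=[4,7)
i=5: min(r-i=2, Z[1]=0)=0; Z[5]=0
i=6: min(r-i=1, Z[2]=0)=0; Z[6]=0
i=7: fresh scan; Z[7]=0
i=8: fresh scan; Z[8]=0
i=9: fresh scan; Z[9]=0
i=10: fresh scan; Z[10]=4 extend→box=[10,14)
i=11: min(r-i=3, Z[1]=0)=0; Z[11]=0
i=12: min(r-i=2, Z[2]=0)=0; Z[12]=0
i=13: min(r-i=1, Z[3]=0)=0; Z[13]=0
i=14: fresh scan; Z[14]=0
i=15: fresh scan; Z[15]=0
i=16: fresh scan; Z[16]=0
i=17: fresh scan; Z[17]=0
i=18: fresh scan; Z[18]=0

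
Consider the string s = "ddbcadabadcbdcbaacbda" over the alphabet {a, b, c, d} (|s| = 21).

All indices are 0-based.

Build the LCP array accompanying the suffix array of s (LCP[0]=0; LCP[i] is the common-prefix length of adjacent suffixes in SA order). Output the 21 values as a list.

rank→(start, suffix):
  0 → (20, 'a')
  1 → (15, 'aacbda')
  2 → (6, 'abadcbdcbaacbda')
  3 → (16, 'acbda')
  4 → (4, 'adabadcbdcbaacbda')
  5 → (8, 'adcbdcbaacbda')
  6 → (14, 'baacbda')
  7 → (7, 'badcbdcbaacbda')
  8 → (2, 'bcadabadcbdcbaacbda')
  9 → (18, 'bda')
  10 → (11, 'bdcbaacbda')
  11 → (3, 'cadabadcbdcbaacbda')
  12 → (13, 'cbaacbda')
  13 → (17, 'cbda')
  14 → (10, 'cbdcbaacbda')
  15 → (19, 'da')
  16 → (5, 'dabadcbdcbaacbda')
  17 → (1, 'dbcadabadcbdcbaacbda')
  18 → (12, 'dcbaacbda')
  19 → (9, 'dcbdcbaacbda')
  20 → (0, 'ddbcadabadcbdcbaacbda')

SA = [20, 15, 6, 16, 4, 8, 14, 7, 2, 18, 11, 3, 13, 17, 10, 19, 5, 1, 12, 9, 0]
rank  pair      lcp
   1  s[20:],s[15:]  1  'a'
   2  s[15:],s[6:]  1  'a'
   3  s[6:],s[16:]  1  'a'
   4  s[16:],s[4:]  1  'a'
   5  s[4:],s[8:]  2  'ad'
   6  s[8:],s[14:]  0  ''
   7  s[14:],s[7:]  2  'ba'
   8  s[7:],s[2:]  1  'b'
   9  s[2:],s[18:]  1  'b'
  10  s[18:],s[11:]  2  'bd'
  11  s[11:],s[3:]  0  ''
  12  s[3:],s[13:]  1  'c'
  13  s[13:],s[17:]  2  'cb'
  14  s[17:],s[10:]  3  'cbd'
  15  s[10:],s[19:]  0  ''
  16  s[19:],s[5:]  2  'da'
  17  s[5:],s[1:]  1  'd'
  18  s[1:],s[12:]  1  'd'
  19  s[12:],s[9:]  3  'dcb'
  20  s[9:],s[0:]  1  'd'

[0, 1, 1, 1, 1, 2, 0, 2, 1, 1, 2, 0, 1, 2, 3, 0, 2, 1, 1, 3, 1]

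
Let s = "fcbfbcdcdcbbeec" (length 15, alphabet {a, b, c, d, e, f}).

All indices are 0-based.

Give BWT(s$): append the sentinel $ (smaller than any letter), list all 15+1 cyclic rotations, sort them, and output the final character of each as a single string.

ccfbcedfdbccebb$

rank  rotation          last
    0  $fcbfbcdcdcbbeec  c
    1  bbeec$fcbfbcdcdc  c
    2  bcdcdcbbeec$fcbf  f
    3  beec$fcbfbcdcdcb  b
    4  bfbcdcdcbbeec$fc  c
    5  c$fcbfbcdcdcbbee  e
    6  cbbeec$fcbfbcdcd  d
    7  cbfbcdcdcbbeec$f  f
    8  cdcbbeec$fcbfbcd  d
    9  cdcdcbbeec$fcbfb  b
   10  dcbbeec$fcbfbcdc  c
   11  dcdcbbeec$fcbfbc  c
   12  ec$fcbfbcdcdcbbe  e
   13  eec$fcbfbcdcdcbb  b
   14  fbcdcdcbbeec$fcb  b
   15  fcbfbcdcdcbbeec$  $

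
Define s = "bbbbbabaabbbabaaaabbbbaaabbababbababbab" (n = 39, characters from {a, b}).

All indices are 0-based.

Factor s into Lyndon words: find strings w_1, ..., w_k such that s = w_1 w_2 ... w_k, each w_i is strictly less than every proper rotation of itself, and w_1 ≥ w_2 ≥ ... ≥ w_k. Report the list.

emit factor 1: 'b' (i=0, period=1)
emit factor 2: 'b' (i=1, period=1)
emit factor 3: 'b' (i=2, period=1)
emit factor 4: 'b' (i=3, period=1)
emit factor 5: 'b' (i=4, period=1)
emit factor 6: 'ab' (i=5, period=2)
emit factor 7: 'aabbbab' (i=7, period=7)
emit factor 8: 'aaaabbbbaaabbababbababbab' (i=14, period=25)

["b", "b", "b", "b", "b", "ab", "aabbbab", "aaaabbbbaaabbababbababbab"]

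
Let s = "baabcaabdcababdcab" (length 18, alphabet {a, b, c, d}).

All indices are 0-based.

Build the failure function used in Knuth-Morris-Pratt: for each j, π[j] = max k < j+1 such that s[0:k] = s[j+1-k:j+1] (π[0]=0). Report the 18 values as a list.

π[0] = 0
j=1 s[j]='a': π[1]=0 (border '')
j=2 s[j]='a': π[2]=0 (border '')
j=3 s[j]='b': π[3]=1 (border 'b')
j=4 s[j]='c': k: 1→0; π[4]=0 (border '')
j=5 s[j]='a': π[5]=0 (border '')
j=6 s[j]='a': π[6]=0 (border '')
j=7 s[j]='b': π[7]=1 (border 'b')
j=8 s[j]='d': k: 1→0; π[8]=0 (border '')
j=9 s[j]='c': π[9]=0 (border '')
j=10 s[j]='a': π[10]=0 (border '')
j=11 s[j]='b': π[11]=1 (border 'b')
j=12 s[j]='a': π[12]=2 (border 'ba')
j=13 s[j]='b': k: 2→0; π[13]=1 (border 'b')
j=14 s[j]='d': k: 1→0; π[14]=0 (border '')
j=15 s[j]='c': π[15]=0 (border '')
j=16 s[j]='a': π[16]=0 (border '')
j=17 s[j]='b': π[17]=1 (border 'b')

[0, 0, 0, 1, 0, 0, 0, 1, 0, 0, 0, 1, 2, 1, 0, 0, 0, 1]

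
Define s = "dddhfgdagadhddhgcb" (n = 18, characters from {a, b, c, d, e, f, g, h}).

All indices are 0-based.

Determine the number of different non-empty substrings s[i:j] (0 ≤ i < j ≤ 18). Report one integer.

rank→(start, suffix):
  0 → (9, 'adhddhgcb')
  1 → (7, 'agadhddhgcb')
  2 → (17, 'b')
  3 → (16, 'cb')
  4 → (6, 'dagadhddhgcb')
  5 → (0, 'dddhfgdagadhddhgcb')
  6 → (1, 'ddhfgdagadhddhgcb')
  7 → (12, 'ddhgcb')
  8 → (10, 'dhddhgcb')
  9 → (2, 'dhfgdagadhddhgcb')
  10 → (13, 'dhgcb')
  11 → (4, 'fgdagadhddhgcb')
  12 → (8, 'gadhddhgcb')
  13 → (15, 'gcb')
  14 → (5, 'gdagadhddhgcb')
  15 → (11, 'hddhgcb')
  16 → (3, 'hfgdagadhddhgcb')
  17 → (14, 'hgcb')

SA = [9, 7, 17, 16, 6, 0, 1, 12, 10, 2, 13, 4, 8, 15, 5, 11, 3, 14]
rank  pair      lcp
   1  s[9:],s[7:]  1  'a'
   2  s[7:],s[17:]  0  ''
   3  s[17:],s[16:]  0  ''
   4  s[16:],s[6:]  0  ''
   5  s[6:],s[0:]  1  'd'
   6  s[0:],s[1:]  2  'dd'
   7  s[1:],s[12:]  3  'ddh'
   8  s[12:],s[10:]  1  'd'
   9  s[10:],s[2:]  2  'dh'
  10  s[2:],s[13:]  2  'dh'
  11  s[13:],s[4:]  0  ''
  12  s[4:],s[8:]  0  ''
  13  s[8:],s[15:]  1  'g'
  14  s[15:],s[5:]  1  'g'
  15  s[5:],s[11:]  0  ''
  16  s[11:],s[3:]  1  'h'
  17  s[3:],s[14:]  1  'h'

n(n+1)/2 = 18·19/2 = 171
Σ LCP = 0 + 1 + 0 + 0 + 0 + 1 + 2 + 3 + 1 + 2 + 2 + 0 + 0 + 1 + 1 + 0 + 1 + 1 = 16
distinct = 171 − 16 = 155

155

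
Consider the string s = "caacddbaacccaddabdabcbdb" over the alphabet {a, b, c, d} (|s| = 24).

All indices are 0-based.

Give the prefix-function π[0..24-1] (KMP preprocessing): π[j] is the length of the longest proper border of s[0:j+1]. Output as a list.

[0, 0, 0, 1, 0, 0, 0, 0, 0, 1, 1, 1, 2, 0, 0, 0, 0, 0, 0, 0, 1, 0, 0, 0]

π[0] = 0
j=1 s[j]='a': π[1]=0 (border '')
j=2 s[j]='a': π[2]=0 (border '')
j=3 s[j]='c': π[3]=1 (border 'c')
j=4 s[j]='d': k: 1→0; π[4]=0 (border '')
j=5 s[j]='d': π[5]=0 (border '')
j=6 s[j]='b': π[6]=0 (border '')
j=7 s[j]='a': π[7]=0 (border '')
j=8 s[j]='a': π[8]=0 (border '')
j=9 s[j]='c': π[9]=1 (border 'c')
j=10 s[j]='c': k: 1→0; π[10]=1 (border 'c')
j=11 s[j]='c': k: 1→0; π[11]=1 (border 'c')
j=12 s[j]='a': π[12]=2 (border 'ca')
j=13 s[j]='d': k: 2→0; π[13]=0 (border '')
j=14 s[j]='d': π[14]=0 (border '')
j=15 s[j]='a': π[15]=0 (border '')
j=16 s[j]='b': π[16]=0 (border '')
j=17 s[j]='d': π[17]=0 (border '')
j=18 s[j]='a': π[18]=0 (border '')
j=19 s[j]='b': π[19]=0 (border '')
j=20 s[j]='c': π[20]=1 (border 'c')
j=21 s[j]='b': k: 1→0; π[21]=0 (border '')
j=22 s[j]='d': π[22]=0 (border '')
j=23 s[j]='b': π[23]=0 (border '')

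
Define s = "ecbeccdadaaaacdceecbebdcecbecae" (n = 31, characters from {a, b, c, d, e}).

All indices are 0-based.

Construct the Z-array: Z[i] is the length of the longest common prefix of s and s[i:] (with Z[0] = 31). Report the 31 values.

[31, 0, 0, 2, 0, 0, 0, 0, 0, 0, 0, 0, 0, 0, 0, 0, 1, 4, 0, 0, 1, 0, 0, 0, 5, 0, 0, 2, 0, 0, 1]

Z[0]=31
i=1: outside box; Z[1]=0
i=2: outside box; Z[2]=0
i=3: outside box; Z[3]=2 scan→box=[3,5)
i=4: min(r-i=1, Z[1]=0)=0; Z[4]=0
i=5: outside box; Z[5]=0
i=6: outside box; Z[6]=0
i=7: outside box; Z[7]=0
i=8: outside box; Z[8]=0
i=9: outside box; Z[9]=0
i=10: outside box; Z[10]=0
i=11: outside box; Z[11]=0
i=12: outside box; Z[12]=0
i=13: outside box; Z[13]=0
i=14: outside box; Z[14]=0
i=15: outside box; Z[15]=0
i=16: outside box; Z[16]=1 scan→box=[16,17)
i=17: outside box; Z[17]=4 scan→box=[17,21)
i=18: min(r-i=3, Z[1]=0)=0; Z[18]=0
i=19: min(r-i=2, Z[2]=0)=0; Z[19]=0
i=20: min(r-i=1, Z[3]=2)=1; Z[20]=1
i=21: outside box; Z[21]=0
i=22: outside box; Z[22]=0
i=23: outside box; Z[23]=0
i=24: outside box; Z[24]=5 scan→box=[24,29)
i=25: min(r-i=4, Z[1]=0)=0; Z[25]=0
i=26: min(r-i=3, Z[2]=0)=0; Z[26]=0
i=27: min(r-i=2, Z[3]=2)=2; Z[27]=2
i=28: min(r-i=1, Z[4]=0)=0; Z[28]=0
i=29: outside box; Z[29]=0
i=30: outside box; Z[30]=1 scan→box=[30,31)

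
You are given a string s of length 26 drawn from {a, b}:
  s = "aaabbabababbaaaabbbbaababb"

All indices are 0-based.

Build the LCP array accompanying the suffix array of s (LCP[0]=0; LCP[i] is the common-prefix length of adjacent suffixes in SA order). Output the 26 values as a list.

rank→(start, suffix):
  0 → (12, 'aaaabbbbaababb')
  1 → (0, 'aaabbabababbaaaabbbbaababb')
  2 → (13, 'aaabbbbaababb')
  3 → (20, 'aababb')
  4 → (1, 'aabbabababbaaaabbbbaababb')
  5 → (14, 'aabbbbaababb')
  6 → (5, 'abababbaaaabbbbaababb')
  7 → (21, 'ababb')
  8 → (7, 'ababbaaaabbbbaababb')
  9 → (23, 'abb')
  10 → (9, 'abbaaaabbbbaababb')
  11 → (2, 'abbabababbaaaabbbbaababb')
  12 → (15, 'abbbbaababb')
  13 → (25, 'b')
  14 → (11, 'baaaabbbbaababb')
  15 → (19, 'baababb')
  16 → (4, 'babababbaaaabbbbaababb')
  17 → (6, 'bababbaaaabbbbaababb')
  18 → (22, 'babb')
  19 → (8, 'babbaaaabbbbaababb')
  20 → (24, 'bb')
  21 → (10, 'bbaaaabbbbaababb')
  22 → (18, 'bbaababb')
  23 → (3, 'bbabababbaaaabbbbaababb')
  24 → (17, 'bbbaababb')
  25 → (16, 'bbbbaababb')

SA = [12, 0, 13, 20, 1, 14, 5, 21, 7, 23, 9, 2, 15, 25, 11, 19, 4, 6, 22, 8, 24, 10, 18, 3, 17, 16]
i: (SA[i-1],SA[i]) lcp shared
  1: (12,0) 3 'aaa'
  2: (0,13) 5 'aaabb'
  3: (13,20) 2 'aa'
  4: (20,1) 3 'aab'
  5: (1,14) 4 'aabb'
  6: (14,5) 1 'a'
  7: (5,21) 4 'abab'
  8: (21,7) 5 'ababb'
  9: (7,23) 2 'ab'
  10: (23,9) 3 'abb'
  11: (9,2) 4 'abba'
  12: (2,15) 3 'abb'
  13: (15,25) 0 ''
  14: (25,11) 1 'b'
  15: (11,19) 3 'baa'
  16: (19,4) 2 'ba'
  17: (4,6) 5 'babab'
  18: (6,22) 3 'bab'
  19: (22,8) 4 'babb'
  20: (8,24) 1 'b'
  21: (24,10) 2 'bb'
  22: (10,18) 4 'bbaa'
  23: (18,3) 3 'bba'
  24: (3,17) 2 'bb'
  25: (17,16) 3 'bbb'

[0, 3, 5, 2, 3, 4, 1, 4, 5, 2, 3, 4, 3, 0, 1, 3, 2, 5, 3, 4, 1, 2, 4, 3, 2, 3]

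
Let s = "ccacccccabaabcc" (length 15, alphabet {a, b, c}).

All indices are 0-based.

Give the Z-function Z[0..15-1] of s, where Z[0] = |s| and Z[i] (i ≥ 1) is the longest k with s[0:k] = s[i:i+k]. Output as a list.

Z[0]=15
i=1: outside box; Z[1]=1 extend→box=[1,2)
i=2: outside box; Z[2]=0
i=3: outside box; Z[3]=2 extend→box=[3,5)
i=4: min(r-i=1, Z[1]=1)=1; Z[4]=2 extend→box=[4,6)
i=5: min(r-i=1, Z[1]=1)=1; Z[5]=2 extend→box=[5,7)
i=6: min(r-i=1, Z[1]=1)=1; Z[6]=3 extend→box=[6,9)
i=7: min(r-i=2, Z[1]=1)=1; Z[7]=1
i=8: min(r-i=1, Z[2]=0)=0; Z[8]=0
i=9: outside box; Z[9]=0
i=10: outside box; Z[10]=0
i=11: outside box; Z[11]=0
i=12: outside box; Z[12]=0
i=13: outside box; Z[13]=2 extend→box=[13,15)
i=14: min(r-i=1, Z[1]=1)=1; Z[14]=1

[15, 1, 0, 2, 2, 2, 3, 1, 0, 0, 0, 0, 0, 2, 1]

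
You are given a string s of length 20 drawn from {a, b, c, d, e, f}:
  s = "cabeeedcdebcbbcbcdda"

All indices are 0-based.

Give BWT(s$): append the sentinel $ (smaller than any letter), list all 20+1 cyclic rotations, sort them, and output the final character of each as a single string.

rank  rotation               last
    0  $cabeeedcdebcbbcbcdda  a
    1  a$cabeeedcdebcbbcbcdd  d
    2  abeeedcdebcbbcbcdda$c  c
    3  bbcbcdda$cabeeedcdebc  c
    4  bcbbcbcdda$cabeeedcde  e
    5  bcbcdda$cabeeedcdebcb  b
    6  bcdda$cabeeedcdebcbbc  c
    7  beeedcdebcbbcbcdda$ca  a
    8  cabeeedcdebcbbcbcdda$  $
    9  cbbcbcdda$cabeeedcdeb  b
   10  cbcdda$cabeeedcdebcbb  b
   11  cdda$cabeeedcdebcbbcb  b
   12  cdebcbbcbcdda$cabeeed  d
   13  da$cabeeedcdebcbbcbcd  d
   14  dcdebcbbcbcdda$cabeee  e
   15  dda$cabeeedcdebcbbcbc  c
   16  debcbbcbcdda$cabeeedc  c
   17  ebcbbcbcdda$cabeeedcd  d
   18  edcdebcbbcbcdda$cabee  e
   19  eedcdebcbbcbcdda$cabe  e
   20  eeedcdebcbbcbcdda$cab  b

adccebca$bbbddeccdeeb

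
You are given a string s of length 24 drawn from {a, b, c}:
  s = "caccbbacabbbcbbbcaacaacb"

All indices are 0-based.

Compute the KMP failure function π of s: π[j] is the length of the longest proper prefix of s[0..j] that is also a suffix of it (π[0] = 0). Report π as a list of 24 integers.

[0, 0, 1, 1, 0, 0, 0, 1, 2, 0, 0, 0, 1, 0, 0, 0, 1, 2, 0, 1, 2, 0, 1, 0]

π[0] = 0
j=1 s[j]='a': π[1]=0 (border '')
j=2 s[j]='c': π[2]=1 (border 'c')
j=3 s[j]='c': k: 1→0; π[3]=1 (border 'c')
j=4 s[j]='b': k: 1→0; π[4]=0 (border '')
j=5 s[j]='b': π[5]=0 (border '')
j=6 s[j]='a': π[6]=0 (border '')
j=7 s[j]='c': π[7]=1 (border 'c')
j=8 s[j]='a': π[8]=2 (border 'ca')
j=9 s[j]='b': k: 2→0; π[9]=0 (border '')
j=10 s[j]='b': π[10]=0 (border '')
j=11 s[j]='b': π[11]=0 (border '')
j=12 s[j]='c': π[12]=1 (border 'c')
j=13 s[j]='b': k: 1→0; π[13]=0 (border '')
j=14 s[j]='b': π[14]=0 (border '')
j=15 s[j]='b': π[15]=0 (border '')
j=16 s[j]='c': π[16]=1 (border 'c')
j=17 s[j]='a': π[17]=2 (border 'ca')
j=18 s[j]='a': k: 2→0; π[18]=0 (border '')
j=19 s[j]='c': π[19]=1 (border 'c')
j=20 s[j]='a': π[20]=2 (border 'ca')
j=21 s[j]='a': k: 2→0; π[21]=0 (border '')
j=22 s[j]='c': π[22]=1 (border 'c')
j=23 s[j]='b': k: 1→0; π[23]=0 (border '')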